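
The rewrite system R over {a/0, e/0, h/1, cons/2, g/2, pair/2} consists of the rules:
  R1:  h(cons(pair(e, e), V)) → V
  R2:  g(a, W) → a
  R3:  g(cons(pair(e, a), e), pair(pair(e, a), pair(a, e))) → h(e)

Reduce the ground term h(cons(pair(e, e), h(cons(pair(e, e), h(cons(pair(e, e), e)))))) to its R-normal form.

1. h(cons(pair(e, e), h(cons(pair(e, e), h(cons(pair(e, e), e))))))  →  h(cons(pair(e, e), h(cons(pair(e, e), e))))   [R1 at ε]
2. h(cons(pair(e, e), h(cons(pair(e, e), e))))  →  h(cons(pair(e, e), e))   [R1 at ε]
3. h(cons(pair(e, e), e))  →  e   [R1 at ε]

e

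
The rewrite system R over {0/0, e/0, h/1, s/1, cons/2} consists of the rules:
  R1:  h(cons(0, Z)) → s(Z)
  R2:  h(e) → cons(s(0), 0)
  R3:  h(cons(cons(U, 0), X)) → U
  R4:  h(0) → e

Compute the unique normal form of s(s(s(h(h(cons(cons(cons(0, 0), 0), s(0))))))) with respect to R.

1. s(s(s(h(h(cons(cons(cons(0, 0), 0), s(0)))))))  →  s(s(s(h(cons(0, 0)))))   [R3 at 1.1.1.1]
2. s(s(s(h(cons(0, 0)))))  →  s(s(s(s(0))))   [R1 at 1.1.1]

s(s(s(s(0))))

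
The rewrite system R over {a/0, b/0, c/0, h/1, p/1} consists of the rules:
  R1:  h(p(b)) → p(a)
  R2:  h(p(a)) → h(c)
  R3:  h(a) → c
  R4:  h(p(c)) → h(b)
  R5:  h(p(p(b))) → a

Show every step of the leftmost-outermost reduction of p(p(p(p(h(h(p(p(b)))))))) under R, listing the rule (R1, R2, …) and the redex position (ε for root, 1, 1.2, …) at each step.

1. p(p(p(p(h(h(p(p(b))))))))  →  p(p(p(p(h(a)))))   [R5 at 1.1.1.1.1]
2. p(p(p(p(h(a)))))  →  p(p(p(p(c))))   [R3 at 1.1.1.1]

p(p(p(p(c))))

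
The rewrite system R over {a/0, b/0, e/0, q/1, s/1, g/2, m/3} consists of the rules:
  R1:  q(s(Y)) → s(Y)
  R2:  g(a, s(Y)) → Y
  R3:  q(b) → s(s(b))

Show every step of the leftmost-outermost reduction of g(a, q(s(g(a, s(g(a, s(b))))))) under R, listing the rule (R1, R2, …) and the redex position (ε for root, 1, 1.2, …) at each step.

b

1. g(a, q(s(g(a, s(g(a, s(b)))))))  →  g(a, s(g(a, s(g(a, s(b))))))   [R1 at 2]
2. g(a, s(g(a, s(g(a, s(b))))))  →  g(a, s(g(a, s(b))))   [R2 at ε]
3. g(a, s(g(a, s(b))))  →  g(a, s(b))   [R2 at ε]
4. g(a, s(b))  →  b   [R2 at ε]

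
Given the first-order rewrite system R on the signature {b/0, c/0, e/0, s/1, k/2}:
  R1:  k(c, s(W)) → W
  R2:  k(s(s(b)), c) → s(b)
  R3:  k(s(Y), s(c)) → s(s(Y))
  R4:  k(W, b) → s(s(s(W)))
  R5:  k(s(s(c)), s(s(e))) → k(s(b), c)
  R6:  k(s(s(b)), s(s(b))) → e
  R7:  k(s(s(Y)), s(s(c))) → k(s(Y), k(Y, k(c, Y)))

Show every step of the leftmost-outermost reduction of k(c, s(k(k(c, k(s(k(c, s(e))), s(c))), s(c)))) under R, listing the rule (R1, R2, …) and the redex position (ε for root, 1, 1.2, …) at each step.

1. k(c, s(k(k(c, k(s(k(c, s(e))), s(c))), s(c))))  →  k(k(c, k(s(k(c, s(e))), s(c))), s(c))   [R1 at ε]
2. k(k(c, k(s(k(c, s(e))), s(c))), s(c))  →  k(k(c, s(s(k(c, s(e))))), s(c))   [R3 at 1.2]
3. k(k(c, s(s(k(c, s(e))))), s(c))  →  k(s(k(c, s(e))), s(c))   [R1 at 1]
4. k(s(k(c, s(e))), s(c))  →  s(s(k(c, s(e))))   [R3 at ε]
5. s(s(k(c, s(e))))  →  s(s(e))   [R1 at 1.1]

s(s(e))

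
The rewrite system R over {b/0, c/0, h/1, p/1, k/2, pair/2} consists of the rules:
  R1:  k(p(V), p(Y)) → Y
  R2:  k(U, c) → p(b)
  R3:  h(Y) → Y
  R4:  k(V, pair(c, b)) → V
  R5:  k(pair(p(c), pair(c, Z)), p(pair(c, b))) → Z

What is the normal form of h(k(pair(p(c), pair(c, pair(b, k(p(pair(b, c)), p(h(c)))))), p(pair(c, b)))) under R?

pair(b, c)

1. h(k(pair(p(c), pair(c, pair(b, k(p(pair(b, c)), p(h(c)))))), p(pair(c, b))))  →  k(pair(p(c), pair(c, pair(b, k(p(pair(b, c)), p(h(c)))))), p(pair(c, b)))   [R3 at ε]
2. k(pair(p(c), pair(c, pair(b, k(p(pair(b, c)), p(h(c)))))), p(pair(c, b)))  →  pair(b, k(p(pair(b, c)), p(h(c))))   [R5 at ε]
3. pair(b, k(p(pair(b, c)), p(h(c))))  →  pair(b, h(c))   [R1 at 2]
4. pair(b, h(c))  →  pair(b, c)   [R3 at 2]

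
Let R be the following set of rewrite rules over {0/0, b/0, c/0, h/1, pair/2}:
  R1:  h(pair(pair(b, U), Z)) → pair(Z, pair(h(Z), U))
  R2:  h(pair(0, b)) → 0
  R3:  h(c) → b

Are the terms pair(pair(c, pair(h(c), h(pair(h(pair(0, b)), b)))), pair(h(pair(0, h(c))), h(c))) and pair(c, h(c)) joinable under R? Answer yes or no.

no — NF(t₁) = pair(pair(c, pair(b, 0)), pair(0, b)), NF(t₂) = pair(c, b)

Reduce t₁ = pair(pair(c, pair(h(c), h(pair(h(pair(0, b)), b)))), pair(h(pair(0, h(c))), h(c))):
1. pair(pair(c, pair(h(c), h(pair(h(pair(0, b)), b)))), pair(h(pair(0, h(c))), h(c)))  →  pair(pair(c, pair(b, h(pair(h(pair(0, b)), b)))), pair(h(pair(0, h(c))), h(c)))   [R3 at 1.2.1]
2. pair(pair(c, pair(b, h(pair(h(pair(0, b)), b)))), pair(h(pair(0, h(c))), h(c)))  →  pair(pair(c, pair(b, h(pair(0, b)))), pair(h(pair(0, h(c))), h(c)))   [R2 at 1.2.2.1.1]
3. pair(pair(c, pair(b, h(pair(0, b)))), pair(h(pair(0, h(c))), h(c)))  →  pair(pair(c, pair(b, 0)), pair(h(pair(0, h(c))), h(c)))   [R2 at 1.2.2]
4. pair(pair(c, pair(b, 0)), pair(h(pair(0, h(c))), h(c)))  →  pair(pair(c, pair(b, 0)), pair(h(pair(0, b)), h(c)))   [R3 at 2.1.1.2]
5. pair(pair(c, pair(b, 0)), pair(h(pair(0, b)), h(c)))  →  pair(pair(c, pair(b, 0)), pair(0, h(c)))   [R2 at 2.1]
6. pair(pair(c, pair(b, 0)), pair(0, h(c)))  →  pair(pair(c, pair(b, 0)), pair(0, b))   [R3 at 2.2]

Reduce t₂ = pair(c, h(c)):
1. pair(c, h(c))  →  pair(c, b)   [R3 at 2]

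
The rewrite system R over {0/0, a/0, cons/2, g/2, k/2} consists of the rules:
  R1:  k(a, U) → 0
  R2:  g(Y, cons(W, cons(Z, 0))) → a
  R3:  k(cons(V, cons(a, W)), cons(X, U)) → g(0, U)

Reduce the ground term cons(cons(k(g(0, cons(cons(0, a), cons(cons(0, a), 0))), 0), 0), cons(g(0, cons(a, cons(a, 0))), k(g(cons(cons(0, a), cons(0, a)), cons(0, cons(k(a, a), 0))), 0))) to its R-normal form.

cons(cons(0, 0), cons(a, 0))

1. cons(cons(k(g(0, cons(cons(0, a), cons(cons(0, a), 0))), 0), 0), cons(g(0, cons(a, cons(a, 0))), k(g(cons(cons(0, a), cons(0, a)), cons(0, cons(k(a, a), 0))), 0)))  →  cons(cons(k(a, 0), 0), cons(g(0, cons(a, cons(a, 0))), k(g(cons(cons(0, a), cons(0, a)), cons(0, cons(k(a, a), 0))), 0)))   [R2 at 1.1.1]
2. cons(cons(k(a, 0), 0), cons(g(0, cons(a, cons(a, 0))), k(g(cons(cons(0, a), cons(0, a)), cons(0, cons(k(a, a), 0))), 0)))  →  cons(cons(0, 0), cons(g(0, cons(a, cons(a, 0))), k(g(cons(cons(0, a), cons(0, a)), cons(0, cons(k(a, a), 0))), 0)))   [R1 at 1.1]
3. cons(cons(0, 0), cons(g(0, cons(a, cons(a, 0))), k(g(cons(cons(0, a), cons(0, a)), cons(0, cons(k(a, a), 0))), 0)))  →  cons(cons(0, 0), cons(a, k(g(cons(cons(0, a), cons(0, a)), cons(0, cons(k(a, a), 0))), 0)))   [R2 at 2.1]
4. cons(cons(0, 0), cons(a, k(g(cons(cons(0, a), cons(0, a)), cons(0, cons(k(a, a), 0))), 0)))  →  cons(cons(0, 0), cons(a, k(a, 0)))   [R2 at 2.2.1]
5. cons(cons(0, 0), cons(a, k(a, 0)))  →  cons(cons(0, 0), cons(a, 0))   [R1 at 2.2]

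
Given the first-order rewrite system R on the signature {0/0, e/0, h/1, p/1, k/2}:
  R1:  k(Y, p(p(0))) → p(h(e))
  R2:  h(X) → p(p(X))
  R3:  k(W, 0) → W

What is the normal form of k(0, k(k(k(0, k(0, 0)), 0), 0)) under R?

0

1. k(0, k(k(k(0, k(0, 0)), 0), 0))  →  k(0, k(k(0, k(0, 0)), 0))   [R3 at 2]
2. k(0, k(k(0, k(0, 0)), 0))  →  k(0, k(0, k(0, 0)))   [R3 at 2]
3. k(0, k(0, k(0, 0)))  →  k(0, k(0, 0))   [R3 at 2.2]
4. k(0, k(0, 0))  →  k(0, 0)   [R3 at 2]
5. k(0, 0)  →  0   [R3 at ε]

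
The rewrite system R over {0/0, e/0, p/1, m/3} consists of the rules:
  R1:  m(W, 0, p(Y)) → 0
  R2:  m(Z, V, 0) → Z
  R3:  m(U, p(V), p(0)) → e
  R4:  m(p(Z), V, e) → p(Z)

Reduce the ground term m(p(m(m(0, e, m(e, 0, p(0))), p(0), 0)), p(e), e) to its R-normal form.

p(0)

1. m(p(m(m(0, e, m(e, 0, p(0))), p(0), 0)), p(e), e)  →  p(m(m(0, e, m(e, 0, p(0))), p(0), 0))   [R4 at ε]
2. p(m(m(0, e, m(e, 0, p(0))), p(0), 0))  →  p(m(0, e, m(e, 0, p(0))))   [R2 at 1]
3. p(m(0, e, m(e, 0, p(0))))  →  p(m(0, e, 0))   [R1 at 1.3]
4. p(m(0, e, 0))  →  p(0)   [R2 at 1]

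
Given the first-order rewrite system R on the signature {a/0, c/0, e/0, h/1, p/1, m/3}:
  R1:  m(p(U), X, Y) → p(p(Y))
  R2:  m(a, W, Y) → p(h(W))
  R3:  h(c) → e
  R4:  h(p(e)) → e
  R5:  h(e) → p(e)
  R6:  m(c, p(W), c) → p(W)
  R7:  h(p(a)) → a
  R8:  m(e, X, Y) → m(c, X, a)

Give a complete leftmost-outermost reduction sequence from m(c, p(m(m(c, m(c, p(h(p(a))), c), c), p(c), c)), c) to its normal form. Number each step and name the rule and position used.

1. m(c, p(m(m(c, m(c, p(h(p(a))), c), c), p(c), c)), c)  →  p(m(m(c, m(c, p(h(p(a))), c), c), p(c), c))   [R6 at ε]
2. p(m(m(c, m(c, p(h(p(a))), c), c), p(c), c))  →  p(m(m(c, p(h(p(a))), c), p(c), c))   [R6 at 1.1.2]
3. p(m(m(c, p(h(p(a))), c), p(c), c))  →  p(m(p(h(p(a))), p(c), c))   [R6 at 1.1]
4. p(m(p(h(p(a))), p(c), c))  →  p(p(p(c)))   [R1 at 1]

p(p(p(c)))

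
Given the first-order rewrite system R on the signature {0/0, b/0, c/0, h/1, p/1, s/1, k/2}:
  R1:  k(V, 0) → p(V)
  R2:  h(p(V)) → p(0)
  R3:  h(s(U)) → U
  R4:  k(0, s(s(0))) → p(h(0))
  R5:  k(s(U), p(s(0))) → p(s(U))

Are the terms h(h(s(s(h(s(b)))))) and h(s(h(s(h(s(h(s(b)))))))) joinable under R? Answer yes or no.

Reduce t₁ = h(h(s(s(h(s(b)))))):
1. h(h(s(s(h(s(b))))))  →  h(s(h(s(b))))   [R3 at 1]
2. h(s(h(s(b))))  →  h(s(b))   [R3 at ε]
3. h(s(b))  →  b   [R3 at ε]

Reduce t₂ = h(s(h(s(h(s(h(s(b)))))))):
1. h(s(h(s(h(s(h(s(b))))))))  →  h(s(h(s(h(s(b))))))   [R3 at ε]
2. h(s(h(s(h(s(b))))))  →  h(s(h(s(b))))   [R3 at ε]
3. h(s(h(s(b))))  →  h(s(b))   [R3 at ε]
4. h(s(b))  →  b   [R3 at ε]

yes — NF(t₁) = b, NF(t₂) = b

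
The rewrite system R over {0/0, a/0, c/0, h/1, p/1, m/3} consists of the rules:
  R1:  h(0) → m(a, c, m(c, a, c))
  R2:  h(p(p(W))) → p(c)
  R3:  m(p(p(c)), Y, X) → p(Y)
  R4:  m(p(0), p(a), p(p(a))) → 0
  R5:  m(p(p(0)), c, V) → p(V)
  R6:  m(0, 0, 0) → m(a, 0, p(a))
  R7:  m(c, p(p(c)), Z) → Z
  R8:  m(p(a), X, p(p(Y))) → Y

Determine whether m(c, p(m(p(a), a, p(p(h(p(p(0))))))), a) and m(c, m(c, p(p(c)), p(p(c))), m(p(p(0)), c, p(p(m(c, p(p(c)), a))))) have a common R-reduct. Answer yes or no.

no — NF(t₁) = a, NF(t₂) = p(p(p(a)))

Reduce t₁ = m(c, p(m(p(a), a, p(p(h(p(p(0))))))), a):
1. m(c, p(m(p(a), a, p(p(h(p(p(0))))))), a)  →  m(c, p(h(p(p(0)))), a)   [R8 at 2.1]
2. m(c, p(h(p(p(0)))), a)  →  m(c, p(p(c)), a)   [R2 at 2.1]
3. m(c, p(p(c)), a)  →  a   [R7 at ε]

Reduce t₂ = m(c, m(c, p(p(c)), p(p(c))), m(p(p(0)), c, p(p(m(c, p(p(c)), a))))):
1. m(c, m(c, p(p(c)), p(p(c))), m(p(p(0)), c, p(p(m(c, p(p(c)), a)))))  →  m(c, p(p(c)), m(p(p(0)), c, p(p(m(c, p(p(c)), a)))))   [R7 at 2]
2. m(c, p(p(c)), m(p(p(0)), c, p(p(m(c, p(p(c)), a)))))  →  m(p(p(0)), c, p(p(m(c, p(p(c)), a))))   [R7 at ε]
3. m(p(p(0)), c, p(p(m(c, p(p(c)), a))))  →  p(p(p(m(c, p(p(c)), a))))   [R5 at ε]
4. p(p(p(m(c, p(p(c)), a))))  →  p(p(p(a)))   [R7 at 1.1.1]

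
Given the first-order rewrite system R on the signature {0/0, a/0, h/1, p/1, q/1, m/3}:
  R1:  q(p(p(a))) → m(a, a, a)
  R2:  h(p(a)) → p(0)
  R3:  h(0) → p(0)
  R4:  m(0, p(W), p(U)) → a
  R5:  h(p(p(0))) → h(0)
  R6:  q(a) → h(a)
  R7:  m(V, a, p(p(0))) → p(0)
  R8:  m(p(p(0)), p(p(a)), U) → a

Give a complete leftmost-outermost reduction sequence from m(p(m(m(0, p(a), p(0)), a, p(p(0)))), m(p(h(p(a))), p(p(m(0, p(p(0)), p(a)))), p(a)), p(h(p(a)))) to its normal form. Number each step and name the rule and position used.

p(0)

1. m(p(m(m(0, p(a), p(0)), a, p(p(0)))), m(p(h(p(a))), p(p(m(0, p(p(0)), p(a)))), p(a)), p(h(p(a))))  →  m(p(p(0)), m(p(h(p(a))), p(p(m(0, p(p(0)), p(a)))), p(a)), p(h(p(a))))   [R7 at 1.1]
2. m(p(p(0)), m(p(h(p(a))), p(p(m(0, p(p(0)), p(a)))), p(a)), p(h(p(a))))  →  m(p(p(0)), m(p(p(0)), p(p(m(0, p(p(0)), p(a)))), p(a)), p(h(p(a))))   [R2 at 2.1.1]
3. m(p(p(0)), m(p(p(0)), p(p(m(0, p(p(0)), p(a)))), p(a)), p(h(p(a))))  →  m(p(p(0)), m(p(p(0)), p(p(a)), p(a)), p(h(p(a))))   [R4 at 2.2.1.1]
4. m(p(p(0)), m(p(p(0)), p(p(a)), p(a)), p(h(p(a))))  →  m(p(p(0)), a, p(h(p(a))))   [R8 at 2]
5. m(p(p(0)), a, p(h(p(a))))  →  m(p(p(0)), a, p(p(0)))   [R2 at 3.1]
6. m(p(p(0)), a, p(p(0)))  →  p(0)   [R7 at ε]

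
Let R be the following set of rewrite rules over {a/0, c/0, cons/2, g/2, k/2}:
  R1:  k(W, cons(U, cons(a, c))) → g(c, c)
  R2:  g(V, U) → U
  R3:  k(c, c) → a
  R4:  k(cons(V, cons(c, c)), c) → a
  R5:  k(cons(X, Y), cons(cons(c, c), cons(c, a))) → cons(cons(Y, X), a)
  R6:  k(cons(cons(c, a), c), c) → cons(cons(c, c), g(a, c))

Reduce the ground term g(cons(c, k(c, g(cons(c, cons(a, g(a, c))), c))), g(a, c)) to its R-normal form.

c

1. g(cons(c, k(c, g(cons(c, cons(a, g(a, c))), c))), g(a, c))  →  g(a, c)   [R2 at ε]
2. g(a, c)  →  c   [R2 at ε]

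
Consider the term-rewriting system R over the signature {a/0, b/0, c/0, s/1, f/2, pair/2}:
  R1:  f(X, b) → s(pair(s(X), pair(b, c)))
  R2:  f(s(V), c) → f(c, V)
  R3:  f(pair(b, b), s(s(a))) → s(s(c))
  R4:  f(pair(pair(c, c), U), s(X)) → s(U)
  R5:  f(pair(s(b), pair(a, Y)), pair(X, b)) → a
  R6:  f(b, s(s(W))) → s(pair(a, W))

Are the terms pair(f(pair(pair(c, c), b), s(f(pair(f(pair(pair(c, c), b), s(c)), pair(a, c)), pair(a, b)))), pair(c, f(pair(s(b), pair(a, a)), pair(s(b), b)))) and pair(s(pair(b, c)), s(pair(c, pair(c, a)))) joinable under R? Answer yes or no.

Reduce t₁ = pair(f(pair(pair(c, c), b), s(f(pair(f(pair(pair(c, c), b), s(c)), pair(a, c)), pair(a, b)))), pair(c, f(pair(s(b), pair(a, a)), pair(s(b), b)))):
1. pair(f(pair(pair(c, c), b), s(f(pair(f(pair(pair(c, c), b), s(c)), pair(a, c)), pair(a, b)))), pair(c, f(pair(s(b), pair(a, a)), pair(s(b), b))))  →  pair(s(b), pair(c, f(pair(s(b), pair(a, a)), pair(s(b), b))))   [R4 at 1]
2. pair(s(b), pair(c, f(pair(s(b), pair(a, a)), pair(s(b), b))))  →  pair(s(b), pair(c, a))   [R5 at 2.2]

Reduce t₂ = pair(s(pair(b, c)), s(pair(c, pair(c, a)))):

no — NF(t₁) = pair(s(b), pair(c, a)), NF(t₂) = pair(s(pair(b, c)), s(pair(c, pair(c, a))))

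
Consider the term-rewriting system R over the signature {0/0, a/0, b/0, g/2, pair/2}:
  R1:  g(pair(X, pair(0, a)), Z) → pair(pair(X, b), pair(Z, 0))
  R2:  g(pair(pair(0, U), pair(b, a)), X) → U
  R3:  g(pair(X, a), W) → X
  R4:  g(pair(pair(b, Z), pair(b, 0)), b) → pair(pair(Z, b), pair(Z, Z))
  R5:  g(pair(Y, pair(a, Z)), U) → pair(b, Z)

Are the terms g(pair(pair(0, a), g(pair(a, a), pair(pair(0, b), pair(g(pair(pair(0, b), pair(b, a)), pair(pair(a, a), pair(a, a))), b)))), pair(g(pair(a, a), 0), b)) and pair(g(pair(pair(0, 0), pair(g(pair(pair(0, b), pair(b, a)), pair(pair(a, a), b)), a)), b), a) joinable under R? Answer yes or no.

yes — NF(t₁) = pair(0, a), NF(t₂) = pair(0, a)

Reduce t₁ = g(pair(pair(0, a), g(pair(a, a), pair(pair(0, b), pair(g(pair(pair(0, b), pair(b, a)), pair(pair(a, a), pair(a, a))), b)))), pair(g(pair(a, a), 0), b)):
1. g(pair(pair(0, a), g(pair(a, a), pair(pair(0, b), pair(g(pair(pair(0, b), pair(b, a)), pair(pair(a, a), pair(a, a))), b)))), pair(g(pair(a, a), 0), b))  →  g(pair(pair(0, a), a), pair(g(pair(a, a), 0), b))   [R3 at 1.2]
2. g(pair(pair(0, a), a), pair(g(pair(a, a), 0), b))  →  pair(0, a)   [R3 at ε]

Reduce t₂ = pair(g(pair(pair(0, 0), pair(g(pair(pair(0, b), pair(b, a)), pair(pair(a, a), b)), a)), b), a):
1. pair(g(pair(pair(0, 0), pair(g(pair(pair(0, b), pair(b, a)), pair(pair(a, a), b)), a)), b), a)  →  pair(g(pair(pair(0, 0), pair(b, a)), b), a)   [R2 at 1.1.2.1]
2. pair(g(pair(pair(0, 0), pair(b, a)), b), a)  →  pair(0, a)   [R2 at 1]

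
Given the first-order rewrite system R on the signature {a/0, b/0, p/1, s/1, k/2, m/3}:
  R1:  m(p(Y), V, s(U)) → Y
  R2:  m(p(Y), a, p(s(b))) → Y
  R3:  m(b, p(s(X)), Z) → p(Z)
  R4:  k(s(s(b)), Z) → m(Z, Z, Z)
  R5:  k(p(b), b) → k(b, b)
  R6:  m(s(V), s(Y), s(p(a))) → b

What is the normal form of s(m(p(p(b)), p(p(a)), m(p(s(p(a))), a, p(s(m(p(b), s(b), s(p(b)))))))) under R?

s(p(b))

1. s(m(p(p(b)), p(p(a)), m(p(s(p(a))), a, p(s(m(p(b), s(b), s(p(b))))))))  →  s(m(p(p(b)), p(p(a)), m(p(s(p(a))), a, p(s(b)))))   [R1 at 1.3.3.1.1]
2. s(m(p(p(b)), p(p(a)), m(p(s(p(a))), a, p(s(b)))))  →  s(m(p(p(b)), p(p(a)), s(p(a))))   [R2 at 1.3]
3. s(m(p(p(b)), p(p(a)), s(p(a))))  →  s(p(b))   [R1 at 1]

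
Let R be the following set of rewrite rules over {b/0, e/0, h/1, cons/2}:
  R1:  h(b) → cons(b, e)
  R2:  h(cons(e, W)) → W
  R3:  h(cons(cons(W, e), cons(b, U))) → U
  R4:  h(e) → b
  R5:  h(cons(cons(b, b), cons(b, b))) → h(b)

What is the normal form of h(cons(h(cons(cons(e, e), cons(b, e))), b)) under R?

1. h(cons(h(cons(cons(e, e), cons(b, e))), b))  →  h(cons(e, b))   [R3 at 1.1]
2. h(cons(e, b))  →  b   [R2 at ε]

b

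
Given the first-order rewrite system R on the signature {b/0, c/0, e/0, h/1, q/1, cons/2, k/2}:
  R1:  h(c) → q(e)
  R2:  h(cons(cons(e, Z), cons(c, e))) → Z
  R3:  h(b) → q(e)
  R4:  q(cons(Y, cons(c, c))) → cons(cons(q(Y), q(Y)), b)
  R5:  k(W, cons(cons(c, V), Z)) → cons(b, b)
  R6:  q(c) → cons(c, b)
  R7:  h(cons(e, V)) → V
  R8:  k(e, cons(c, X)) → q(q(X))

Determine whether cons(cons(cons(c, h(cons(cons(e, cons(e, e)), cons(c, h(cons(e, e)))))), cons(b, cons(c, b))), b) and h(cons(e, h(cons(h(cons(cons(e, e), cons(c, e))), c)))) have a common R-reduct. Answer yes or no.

no — NF(t₁) = cons(cons(cons(c, cons(e, e)), cons(b, cons(c, b))), b), NF(t₂) = c

Reduce t₁ = cons(cons(cons(c, h(cons(cons(e, cons(e, e)), cons(c, h(cons(e, e)))))), cons(b, cons(c, b))), b):
1. cons(cons(cons(c, h(cons(cons(e, cons(e, e)), cons(c, h(cons(e, e)))))), cons(b, cons(c, b))), b)  →  cons(cons(cons(c, h(cons(cons(e, cons(e, e)), cons(c, e)))), cons(b, cons(c, b))), b)   [R7 at 1.1.2.1.2.2]
2. cons(cons(cons(c, h(cons(cons(e, cons(e, e)), cons(c, e)))), cons(b, cons(c, b))), b)  →  cons(cons(cons(c, cons(e, e)), cons(b, cons(c, b))), b)   [R2 at 1.1.2]

Reduce t₂ = h(cons(e, h(cons(h(cons(cons(e, e), cons(c, e))), c)))):
1. h(cons(e, h(cons(h(cons(cons(e, e), cons(c, e))), c))))  →  h(cons(h(cons(cons(e, e), cons(c, e))), c))   [R7 at ε]
2. h(cons(h(cons(cons(e, e), cons(c, e))), c))  →  h(cons(e, c))   [R2 at 1.1]
3. h(cons(e, c))  →  c   [R7 at ε]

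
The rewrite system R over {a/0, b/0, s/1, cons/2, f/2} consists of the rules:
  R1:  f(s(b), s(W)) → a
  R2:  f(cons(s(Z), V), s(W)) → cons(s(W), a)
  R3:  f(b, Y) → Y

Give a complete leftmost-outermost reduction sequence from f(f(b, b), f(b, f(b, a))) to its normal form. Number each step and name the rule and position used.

1. f(f(b, b), f(b, f(b, a)))  →  f(b, f(b, f(b, a)))   [R3 at 1]
2. f(b, f(b, f(b, a)))  →  f(b, f(b, a))   [R3 at ε]
3. f(b, f(b, a))  →  f(b, a)   [R3 at ε]
4. f(b, a)  →  a   [R3 at ε]

a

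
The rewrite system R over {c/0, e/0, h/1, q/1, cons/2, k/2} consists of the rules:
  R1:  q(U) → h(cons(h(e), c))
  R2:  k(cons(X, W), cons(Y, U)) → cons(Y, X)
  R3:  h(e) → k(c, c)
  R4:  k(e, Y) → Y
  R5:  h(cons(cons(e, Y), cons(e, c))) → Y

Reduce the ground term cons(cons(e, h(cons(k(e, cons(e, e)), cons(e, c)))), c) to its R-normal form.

cons(cons(e, e), c)

1. cons(cons(e, h(cons(k(e, cons(e, e)), cons(e, c)))), c)  →  cons(cons(e, h(cons(cons(e, e), cons(e, c)))), c)   [R4 at 1.2.1.1]
2. cons(cons(e, h(cons(cons(e, e), cons(e, c)))), c)  →  cons(cons(e, e), c)   [R5 at 1.2]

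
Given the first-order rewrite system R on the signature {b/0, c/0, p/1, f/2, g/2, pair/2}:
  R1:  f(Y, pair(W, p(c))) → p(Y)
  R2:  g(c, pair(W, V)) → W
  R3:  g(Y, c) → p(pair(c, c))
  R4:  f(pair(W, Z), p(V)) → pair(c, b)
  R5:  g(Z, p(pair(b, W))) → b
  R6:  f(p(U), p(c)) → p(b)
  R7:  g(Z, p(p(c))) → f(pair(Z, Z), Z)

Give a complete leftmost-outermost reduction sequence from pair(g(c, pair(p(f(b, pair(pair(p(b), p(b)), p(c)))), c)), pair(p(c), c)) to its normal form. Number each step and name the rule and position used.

pair(p(p(b)), pair(p(c), c))

1. pair(g(c, pair(p(f(b, pair(pair(p(b), p(b)), p(c)))), c)), pair(p(c), c))  →  pair(p(f(b, pair(pair(p(b), p(b)), p(c)))), pair(p(c), c))   [R2 at 1]
2. pair(p(f(b, pair(pair(p(b), p(b)), p(c)))), pair(p(c), c))  →  pair(p(p(b)), pair(p(c), c))   [R1 at 1.1]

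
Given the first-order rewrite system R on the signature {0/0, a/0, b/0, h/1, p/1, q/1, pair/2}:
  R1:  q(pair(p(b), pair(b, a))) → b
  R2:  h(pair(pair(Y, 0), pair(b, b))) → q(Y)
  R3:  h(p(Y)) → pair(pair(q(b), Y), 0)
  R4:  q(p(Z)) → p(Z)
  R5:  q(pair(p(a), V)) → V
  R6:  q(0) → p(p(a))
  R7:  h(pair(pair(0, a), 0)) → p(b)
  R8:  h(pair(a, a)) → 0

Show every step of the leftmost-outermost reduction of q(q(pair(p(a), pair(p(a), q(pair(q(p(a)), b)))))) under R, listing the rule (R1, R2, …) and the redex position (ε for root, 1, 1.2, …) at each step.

b

1. q(q(pair(p(a), pair(p(a), q(pair(q(p(a)), b))))))  →  q(pair(p(a), q(pair(q(p(a)), b))))   [R5 at 1]
2. q(pair(p(a), q(pair(q(p(a)), b))))  →  q(pair(q(p(a)), b))   [R5 at ε]
3. q(pair(q(p(a)), b))  →  q(pair(p(a), b))   [R4 at 1.1]
4. q(pair(p(a), b))  →  b   [R5 at ε]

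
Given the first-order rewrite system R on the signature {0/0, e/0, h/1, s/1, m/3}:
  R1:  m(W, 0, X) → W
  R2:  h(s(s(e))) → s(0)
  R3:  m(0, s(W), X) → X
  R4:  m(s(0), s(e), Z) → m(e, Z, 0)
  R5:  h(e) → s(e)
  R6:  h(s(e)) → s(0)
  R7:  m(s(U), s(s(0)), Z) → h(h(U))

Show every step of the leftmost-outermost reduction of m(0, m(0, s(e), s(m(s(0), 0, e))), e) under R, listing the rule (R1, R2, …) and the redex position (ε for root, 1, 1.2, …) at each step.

e

1. m(0, m(0, s(e), s(m(s(0), 0, e))), e)  →  m(0, s(m(s(0), 0, e)), e)   [R3 at 2]
2. m(0, s(m(s(0), 0, e)), e)  →  e   [R3 at ε]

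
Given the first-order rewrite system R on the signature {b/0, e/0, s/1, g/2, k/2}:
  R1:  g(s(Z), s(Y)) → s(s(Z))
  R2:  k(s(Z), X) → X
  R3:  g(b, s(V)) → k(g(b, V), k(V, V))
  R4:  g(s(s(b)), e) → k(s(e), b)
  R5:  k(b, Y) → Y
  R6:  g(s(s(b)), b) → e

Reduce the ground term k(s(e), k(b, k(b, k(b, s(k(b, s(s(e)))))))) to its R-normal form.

s(s(s(e)))

1. k(s(e), k(b, k(b, k(b, s(k(b, s(s(e))))))))  →  k(b, k(b, k(b, s(k(b, s(s(e)))))))   [R2 at ε]
2. k(b, k(b, k(b, s(k(b, s(s(e)))))))  →  k(b, k(b, s(k(b, s(s(e))))))   [R5 at ε]
3. k(b, k(b, s(k(b, s(s(e))))))  →  k(b, s(k(b, s(s(e)))))   [R5 at ε]
4. k(b, s(k(b, s(s(e)))))  →  s(k(b, s(s(e))))   [R5 at ε]
5. s(k(b, s(s(e))))  →  s(s(s(e)))   [R5 at 1]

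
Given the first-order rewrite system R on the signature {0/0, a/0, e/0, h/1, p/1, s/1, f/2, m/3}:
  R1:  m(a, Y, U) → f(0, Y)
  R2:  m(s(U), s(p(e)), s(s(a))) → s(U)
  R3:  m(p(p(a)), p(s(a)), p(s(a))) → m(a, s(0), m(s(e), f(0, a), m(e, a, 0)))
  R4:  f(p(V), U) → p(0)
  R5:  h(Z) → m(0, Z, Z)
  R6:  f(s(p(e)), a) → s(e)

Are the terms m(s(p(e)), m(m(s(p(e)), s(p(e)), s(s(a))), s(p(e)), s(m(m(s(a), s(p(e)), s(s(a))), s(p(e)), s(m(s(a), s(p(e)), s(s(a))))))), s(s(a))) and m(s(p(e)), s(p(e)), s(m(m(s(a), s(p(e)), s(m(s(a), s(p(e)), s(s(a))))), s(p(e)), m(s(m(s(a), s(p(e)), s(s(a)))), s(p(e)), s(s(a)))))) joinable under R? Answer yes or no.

yes — NF(t₁) = s(p(e)), NF(t₂) = s(p(e))

Reduce t₁ = m(s(p(e)), m(m(s(p(e)), s(p(e)), s(s(a))), s(p(e)), s(m(m(s(a), s(p(e)), s(s(a))), s(p(e)), s(m(s(a), s(p(e)), s(s(a))))))), s(s(a))):
1. m(s(p(e)), m(m(s(p(e)), s(p(e)), s(s(a))), s(p(e)), s(m(m(s(a), s(p(e)), s(s(a))), s(p(e)), s(m(s(a), s(p(e)), s(s(a))))))), s(s(a)))  →  m(s(p(e)), m(s(p(e)), s(p(e)), s(m(m(s(a), s(p(e)), s(s(a))), s(p(e)), s(m(s(a), s(p(e)), s(s(a))))))), s(s(a)))   [R2 at 2.1]
2. m(s(p(e)), m(s(p(e)), s(p(e)), s(m(m(s(a), s(p(e)), s(s(a))), s(p(e)), s(m(s(a), s(p(e)), s(s(a))))))), s(s(a)))  →  m(s(p(e)), m(s(p(e)), s(p(e)), s(m(s(a), s(p(e)), s(m(s(a), s(p(e)), s(s(a))))))), s(s(a)))   [R2 at 2.3.1.1]
3. m(s(p(e)), m(s(p(e)), s(p(e)), s(m(s(a), s(p(e)), s(m(s(a), s(p(e)), s(s(a))))))), s(s(a)))  →  m(s(p(e)), m(s(p(e)), s(p(e)), s(m(s(a), s(p(e)), s(s(a))))), s(s(a)))   [R2 at 2.3.1.3.1]
4. m(s(p(e)), m(s(p(e)), s(p(e)), s(m(s(a), s(p(e)), s(s(a))))), s(s(a)))  →  m(s(p(e)), m(s(p(e)), s(p(e)), s(s(a))), s(s(a)))   [R2 at 2.3.1]
5. m(s(p(e)), m(s(p(e)), s(p(e)), s(s(a))), s(s(a)))  →  m(s(p(e)), s(p(e)), s(s(a)))   [R2 at 2]
6. m(s(p(e)), s(p(e)), s(s(a)))  →  s(p(e))   [R2 at ε]

Reduce t₂ = m(s(p(e)), s(p(e)), s(m(m(s(a), s(p(e)), s(m(s(a), s(p(e)), s(s(a))))), s(p(e)), m(s(m(s(a), s(p(e)), s(s(a)))), s(p(e)), s(s(a)))))):
1. m(s(p(e)), s(p(e)), s(m(m(s(a), s(p(e)), s(m(s(a), s(p(e)), s(s(a))))), s(p(e)), m(s(m(s(a), s(p(e)), s(s(a)))), s(p(e)), s(s(a))))))  →  m(s(p(e)), s(p(e)), s(m(m(s(a), s(p(e)), s(s(a))), s(p(e)), m(s(m(s(a), s(p(e)), s(s(a)))), s(p(e)), s(s(a))))))   [R2 at 3.1.1.3.1]
2. m(s(p(e)), s(p(e)), s(m(m(s(a), s(p(e)), s(s(a))), s(p(e)), m(s(m(s(a), s(p(e)), s(s(a)))), s(p(e)), s(s(a))))))  →  m(s(p(e)), s(p(e)), s(m(s(a), s(p(e)), m(s(m(s(a), s(p(e)), s(s(a)))), s(p(e)), s(s(a))))))   [R2 at 3.1.1]
3. m(s(p(e)), s(p(e)), s(m(s(a), s(p(e)), m(s(m(s(a), s(p(e)), s(s(a)))), s(p(e)), s(s(a))))))  →  m(s(p(e)), s(p(e)), s(m(s(a), s(p(e)), s(m(s(a), s(p(e)), s(s(a)))))))   [R2 at 3.1.3]
4. m(s(p(e)), s(p(e)), s(m(s(a), s(p(e)), s(m(s(a), s(p(e)), s(s(a)))))))  →  m(s(p(e)), s(p(e)), s(m(s(a), s(p(e)), s(s(a)))))   [R2 at 3.1.3.1]
5. m(s(p(e)), s(p(e)), s(m(s(a), s(p(e)), s(s(a)))))  →  m(s(p(e)), s(p(e)), s(s(a)))   [R2 at 3.1]
6. m(s(p(e)), s(p(e)), s(s(a)))  →  s(p(e))   [R2 at ε]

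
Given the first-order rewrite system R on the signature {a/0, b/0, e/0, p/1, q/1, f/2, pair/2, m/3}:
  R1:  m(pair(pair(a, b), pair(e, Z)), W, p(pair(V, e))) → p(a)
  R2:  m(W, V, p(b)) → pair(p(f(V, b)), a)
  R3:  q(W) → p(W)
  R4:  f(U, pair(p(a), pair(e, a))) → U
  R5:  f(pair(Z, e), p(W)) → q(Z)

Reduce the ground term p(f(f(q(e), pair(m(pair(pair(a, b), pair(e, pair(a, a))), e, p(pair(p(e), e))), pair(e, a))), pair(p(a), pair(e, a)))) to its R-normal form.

1. p(f(f(q(e), pair(m(pair(pair(a, b), pair(e, pair(a, a))), e, p(pair(p(e), e))), pair(e, a))), pair(p(a), pair(e, a))))  →  p(f(q(e), pair(m(pair(pair(a, b), pair(e, pair(a, a))), e, p(pair(p(e), e))), pair(e, a))))   [R4 at 1]
2. p(f(q(e), pair(m(pair(pair(a, b), pair(e, pair(a, a))), e, p(pair(p(e), e))), pair(e, a))))  →  p(f(p(e), pair(m(pair(pair(a, b), pair(e, pair(a, a))), e, p(pair(p(e), e))), pair(e, a))))   [R3 at 1.1]
3. p(f(p(e), pair(m(pair(pair(a, b), pair(e, pair(a, a))), e, p(pair(p(e), e))), pair(e, a))))  →  p(f(p(e), pair(p(a), pair(e, a))))   [R1 at 1.2.1]
4. p(f(p(e), pair(p(a), pair(e, a))))  →  p(p(e))   [R4 at 1]

p(p(e))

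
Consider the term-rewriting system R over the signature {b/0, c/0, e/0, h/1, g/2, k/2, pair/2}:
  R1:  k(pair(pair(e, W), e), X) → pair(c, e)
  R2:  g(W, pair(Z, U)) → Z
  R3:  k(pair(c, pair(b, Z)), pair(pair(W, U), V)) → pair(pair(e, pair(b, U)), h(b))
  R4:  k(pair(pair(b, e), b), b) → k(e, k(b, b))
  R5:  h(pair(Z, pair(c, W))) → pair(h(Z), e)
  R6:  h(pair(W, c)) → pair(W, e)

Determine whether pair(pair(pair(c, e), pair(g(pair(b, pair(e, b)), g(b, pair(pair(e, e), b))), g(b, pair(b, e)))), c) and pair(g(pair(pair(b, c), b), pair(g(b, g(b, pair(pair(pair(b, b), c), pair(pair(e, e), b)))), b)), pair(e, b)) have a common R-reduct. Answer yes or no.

no — NF(t₁) = pair(pair(pair(c, e), pair(e, b)), c), NF(t₂) = pair(pair(b, b), pair(e, b))

Reduce t₁ = pair(pair(pair(c, e), pair(g(pair(b, pair(e, b)), g(b, pair(pair(e, e), b))), g(b, pair(b, e)))), c):
1. pair(pair(pair(c, e), pair(g(pair(b, pair(e, b)), g(b, pair(pair(e, e), b))), g(b, pair(b, e)))), c)  →  pair(pair(pair(c, e), pair(g(pair(b, pair(e, b)), pair(e, e)), g(b, pair(b, e)))), c)   [R2 at 1.2.1.2]
2. pair(pair(pair(c, e), pair(g(pair(b, pair(e, b)), pair(e, e)), g(b, pair(b, e)))), c)  →  pair(pair(pair(c, e), pair(e, g(b, pair(b, e)))), c)   [R2 at 1.2.1]
3. pair(pair(pair(c, e), pair(e, g(b, pair(b, e)))), c)  →  pair(pair(pair(c, e), pair(e, b)), c)   [R2 at 1.2.2]

Reduce t₂ = pair(g(pair(pair(b, c), b), pair(g(b, g(b, pair(pair(pair(b, b), c), pair(pair(e, e), b)))), b)), pair(e, b)):
1. pair(g(pair(pair(b, c), b), pair(g(b, g(b, pair(pair(pair(b, b), c), pair(pair(e, e), b)))), b)), pair(e, b))  →  pair(g(b, g(b, pair(pair(pair(b, b), c), pair(pair(e, e), b)))), pair(e, b))   [R2 at 1]
2. pair(g(b, g(b, pair(pair(pair(b, b), c), pair(pair(e, e), b)))), pair(e, b))  →  pair(g(b, pair(pair(b, b), c)), pair(e, b))   [R2 at 1.2]
3. pair(g(b, pair(pair(b, b), c)), pair(e, b))  →  pair(pair(b, b), pair(e, b))   [R2 at 1]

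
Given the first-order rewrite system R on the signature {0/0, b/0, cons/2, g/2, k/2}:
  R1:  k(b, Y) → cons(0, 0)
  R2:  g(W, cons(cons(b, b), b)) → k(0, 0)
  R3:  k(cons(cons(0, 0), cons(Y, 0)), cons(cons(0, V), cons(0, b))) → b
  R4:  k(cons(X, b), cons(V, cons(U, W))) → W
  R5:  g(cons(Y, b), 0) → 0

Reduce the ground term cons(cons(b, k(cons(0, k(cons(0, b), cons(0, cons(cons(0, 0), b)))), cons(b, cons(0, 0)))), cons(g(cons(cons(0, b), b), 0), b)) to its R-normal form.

1. cons(cons(b, k(cons(0, k(cons(0, b), cons(0, cons(cons(0, 0), b)))), cons(b, cons(0, 0)))), cons(g(cons(cons(0, b), b), 0), b))  →  cons(cons(b, k(cons(0, b), cons(b, cons(0, 0)))), cons(g(cons(cons(0, b), b), 0), b))   [R4 at 1.2.1.2]
2. cons(cons(b, k(cons(0, b), cons(b, cons(0, 0)))), cons(g(cons(cons(0, b), b), 0), b))  →  cons(cons(b, 0), cons(g(cons(cons(0, b), b), 0), b))   [R4 at 1.2]
3. cons(cons(b, 0), cons(g(cons(cons(0, b), b), 0), b))  →  cons(cons(b, 0), cons(0, b))   [R5 at 2.1]

cons(cons(b, 0), cons(0, b))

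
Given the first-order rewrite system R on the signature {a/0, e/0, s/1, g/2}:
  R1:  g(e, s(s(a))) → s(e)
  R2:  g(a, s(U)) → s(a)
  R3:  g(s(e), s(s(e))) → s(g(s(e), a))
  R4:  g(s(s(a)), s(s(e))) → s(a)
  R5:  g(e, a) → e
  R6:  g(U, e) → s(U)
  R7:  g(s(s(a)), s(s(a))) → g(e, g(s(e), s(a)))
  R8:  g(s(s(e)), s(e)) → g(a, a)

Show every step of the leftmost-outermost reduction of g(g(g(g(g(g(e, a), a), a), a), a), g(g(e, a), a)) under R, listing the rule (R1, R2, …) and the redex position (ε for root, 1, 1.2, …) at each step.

1. g(g(g(g(g(g(e, a), a), a), a), a), g(g(e, a), a))  →  g(g(g(g(g(e, a), a), a), a), g(g(e, a), a))   [R5 at 1.1.1.1.1]
2. g(g(g(g(g(e, a), a), a), a), g(g(e, a), a))  →  g(g(g(g(e, a), a), a), g(g(e, a), a))   [R5 at 1.1.1.1]
3. g(g(g(g(e, a), a), a), g(g(e, a), a))  →  g(g(g(e, a), a), g(g(e, a), a))   [R5 at 1.1.1]
4. g(g(g(e, a), a), g(g(e, a), a))  →  g(g(e, a), g(g(e, a), a))   [R5 at 1.1]
5. g(g(e, a), g(g(e, a), a))  →  g(e, g(g(e, a), a))   [R5 at 1]
6. g(e, g(g(e, a), a))  →  g(e, g(e, a))   [R5 at 2.1]
7. g(e, g(e, a))  →  g(e, e)   [R5 at 2]
8. g(e, e)  →  s(e)   [R6 at ε]

s(e)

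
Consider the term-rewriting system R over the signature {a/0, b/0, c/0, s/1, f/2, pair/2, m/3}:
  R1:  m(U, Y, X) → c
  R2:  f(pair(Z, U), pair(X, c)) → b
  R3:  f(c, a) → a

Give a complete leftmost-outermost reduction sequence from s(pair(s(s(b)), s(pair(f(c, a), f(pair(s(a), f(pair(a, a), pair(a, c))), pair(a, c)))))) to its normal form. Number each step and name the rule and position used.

s(pair(s(s(b)), s(pair(a, b))))

1. s(pair(s(s(b)), s(pair(f(c, a), f(pair(s(a), f(pair(a, a), pair(a, c))), pair(a, c))))))  →  s(pair(s(s(b)), s(pair(a, f(pair(s(a), f(pair(a, a), pair(a, c))), pair(a, c))))))   [R3 at 1.2.1.1]
2. s(pair(s(s(b)), s(pair(a, f(pair(s(a), f(pair(a, a), pair(a, c))), pair(a, c))))))  →  s(pair(s(s(b)), s(pair(a, b))))   [R2 at 1.2.1.2]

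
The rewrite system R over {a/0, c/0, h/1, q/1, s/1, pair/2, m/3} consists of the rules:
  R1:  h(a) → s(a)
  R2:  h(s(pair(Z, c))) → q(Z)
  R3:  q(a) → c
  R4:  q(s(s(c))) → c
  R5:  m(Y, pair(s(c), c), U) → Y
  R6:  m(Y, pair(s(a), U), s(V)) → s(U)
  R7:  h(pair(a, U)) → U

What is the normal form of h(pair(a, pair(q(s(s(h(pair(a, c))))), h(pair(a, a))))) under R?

pair(c, a)

1. h(pair(a, pair(q(s(s(h(pair(a, c))))), h(pair(a, a)))))  →  pair(q(s(s(h(pair(a, c))))), h(pair(a, a)))   [R7 at ε]
2. pair(q(s(s(h(pair(a, c))))), h(pair(a, a)))  →  pair(q(s(s(c))), h(pair(a, a)))   [R7 at 1.1.1.1]
3. pair(q(s(s(c))), h(pair(a, a)))  →  pair(c, h(pair(a, a)))   [R4 at 1]
4. pair(c, h(pair(a, a)))  →  pair(c, a)   [R7 at 2]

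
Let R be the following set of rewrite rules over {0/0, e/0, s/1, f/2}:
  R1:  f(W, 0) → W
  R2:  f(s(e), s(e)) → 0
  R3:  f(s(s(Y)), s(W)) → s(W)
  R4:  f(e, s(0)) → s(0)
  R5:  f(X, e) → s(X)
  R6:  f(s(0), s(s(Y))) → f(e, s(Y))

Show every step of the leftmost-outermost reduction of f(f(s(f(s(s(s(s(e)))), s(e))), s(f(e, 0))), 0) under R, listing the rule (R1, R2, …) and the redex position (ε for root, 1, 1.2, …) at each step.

1. f(f(s(f(s(s(s(s(e)))), s(e))), s(f(e, 0))), 0)  →  f(s(f(s(s(s(s(e)))), s(e))), s(f(e, 0)))   [R1 at ε]
2. f(s(f(s(s(s(s(e)))), s(e))), s(f(e, 0)))  →  f(s(s(e)), s(f(e, 0)))   [R3 at 1.1]
3. f(s(s(e)), s(f(e, 0)))  →  s(f(e, 0))   [R3 at ε]
4. s(f(e, 0))  →  s(e)   [R1 at 1]

s(e)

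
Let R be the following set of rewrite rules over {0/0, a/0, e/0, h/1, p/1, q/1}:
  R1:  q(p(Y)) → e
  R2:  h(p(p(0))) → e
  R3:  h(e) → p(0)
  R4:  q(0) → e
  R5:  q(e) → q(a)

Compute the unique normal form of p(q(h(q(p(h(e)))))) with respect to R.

1. p(q(h(q(p(h(e))))))  →  p(q(h(e)))   [R1 at 1.1.1]
2. p(q(h(e)))  →  p(q(p(0)))   [R3 at 1.1]
3. p(q(p(0)))  →  p(e)   [R1 at 1]

p(e)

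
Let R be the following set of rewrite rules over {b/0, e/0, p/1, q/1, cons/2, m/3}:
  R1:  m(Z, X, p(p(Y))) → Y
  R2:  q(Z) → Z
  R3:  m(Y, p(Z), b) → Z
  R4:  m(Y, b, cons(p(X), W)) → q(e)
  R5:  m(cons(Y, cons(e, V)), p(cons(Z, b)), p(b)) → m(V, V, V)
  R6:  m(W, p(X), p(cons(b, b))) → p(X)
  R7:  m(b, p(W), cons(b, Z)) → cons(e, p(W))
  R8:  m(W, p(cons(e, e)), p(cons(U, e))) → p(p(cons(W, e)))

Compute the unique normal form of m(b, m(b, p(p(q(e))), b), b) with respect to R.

e

1. m(b, m(b, p(p(q(e))), b), b)  →  m(b, p(q(e)), b)   [R3 at 2]
2. m(b, p(q(e)), b)  →  q(e)   [R3 at ε]
3. q(e)  →  e   [R2 at ε]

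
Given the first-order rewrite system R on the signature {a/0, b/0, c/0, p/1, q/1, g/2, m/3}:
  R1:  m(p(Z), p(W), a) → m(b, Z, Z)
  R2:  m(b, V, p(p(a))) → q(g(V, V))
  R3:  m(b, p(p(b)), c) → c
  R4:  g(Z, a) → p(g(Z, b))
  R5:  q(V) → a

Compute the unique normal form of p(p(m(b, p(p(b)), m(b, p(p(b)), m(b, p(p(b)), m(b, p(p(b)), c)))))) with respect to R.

1. p(p(m(b, p(p(b)), m(b, p(p(b)), m(b, p(p(b)), m(b, p(p(b)), c))))))  →  p(p(m(b, p(p(b)), m(b, p(p(b)), m(b, p(p(b)), c)))))   [R3 at 1.1.3.3.3]
2. p(p(m(b, p(p(b)), m(b, p(p(b)), m(b, p(p(b)), c)))))  →  p(p(m(b, p(p(b)), m(b, p(p(b)), c))))   [R3 at 1.1.3.3]
3. p(p(m(b, p(p(b)), m(b, p(p(b)), c))))  →  p(p(m(b, p(p(b)), c)))   [R3 at 1.1.3]
4. p(p(m(b, p(p(b)), c)))  →  p(p(c))   [R3 at 1.1]

p(p(c))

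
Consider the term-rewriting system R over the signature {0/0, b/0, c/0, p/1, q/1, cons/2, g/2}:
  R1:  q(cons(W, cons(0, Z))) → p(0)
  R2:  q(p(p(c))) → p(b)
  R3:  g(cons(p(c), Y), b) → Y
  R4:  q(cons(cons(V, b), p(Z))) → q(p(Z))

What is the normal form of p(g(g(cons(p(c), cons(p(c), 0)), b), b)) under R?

1. p(g(g(cons(p(c), cons(p(c), 0)), b), b))  →  p(g(cons(p(c), 0), b))   [R3 at 1.1]
2. p(g(cons(p(c), 0), b))  →  p(0)   [R3 at 1]

p(0)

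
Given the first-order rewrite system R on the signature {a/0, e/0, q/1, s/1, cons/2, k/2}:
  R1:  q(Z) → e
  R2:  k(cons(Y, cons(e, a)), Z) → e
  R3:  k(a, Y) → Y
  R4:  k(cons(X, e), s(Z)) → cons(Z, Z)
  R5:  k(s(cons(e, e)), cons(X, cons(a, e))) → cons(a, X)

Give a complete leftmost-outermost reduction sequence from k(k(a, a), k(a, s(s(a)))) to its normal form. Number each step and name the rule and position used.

1. k(k(a, a), k(a, s(s(a))))  →  k(a, k(a, s(s(a))))   [R3 at 1]
2. k(a, k(a, s(s(a))))  →  k(a, s(s(a)))   [R3 at ε]
3. k(a, s(s(a)))  →  s(s(a))   [R3 at ε]

s(s(a))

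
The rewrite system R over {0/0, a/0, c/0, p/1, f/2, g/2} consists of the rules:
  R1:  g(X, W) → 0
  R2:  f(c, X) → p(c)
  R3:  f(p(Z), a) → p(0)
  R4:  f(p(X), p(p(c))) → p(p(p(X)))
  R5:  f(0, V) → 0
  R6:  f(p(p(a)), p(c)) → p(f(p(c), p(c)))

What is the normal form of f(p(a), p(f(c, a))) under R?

p(p(p(a)))

1. f(p(a), p(f(c, a)))  →  f(p(a), p(p(c)))   [R2 at 2.1]
2. f(p(a), p(p(c)))  →  p(p(p(a)))   [R4 at ε]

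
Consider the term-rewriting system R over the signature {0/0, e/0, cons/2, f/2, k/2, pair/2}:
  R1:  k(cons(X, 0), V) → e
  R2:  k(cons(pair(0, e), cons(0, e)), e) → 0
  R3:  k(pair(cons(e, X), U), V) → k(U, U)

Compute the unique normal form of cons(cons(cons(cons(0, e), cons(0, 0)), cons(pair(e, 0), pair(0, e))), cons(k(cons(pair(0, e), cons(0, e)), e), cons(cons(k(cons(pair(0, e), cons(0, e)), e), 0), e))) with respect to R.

1. cons(cons(cons(cons(0, e), cons(0, 0)), cons(pair(e, 0), pair(0, e))), cons(k(cons(pair(0, e), cons(0, e)), e), cons(cons(k(cons(pair(0, e), cons(0, e)), e), 0), e)))  →  cons(cons(cons(cons(0, e), cons(0, 0)), cons(pair(e, 0), pair(0, e))), cons(0, cons(cons(k(cons(pair(0, e), cons(0, e)), e), 0), e)))   [R2 at 2.1]
2. cons(cons(cons(cons(0, e), cons(0, 0)), cons(pair(e, 0), pair(0, e))), cons(0, cons(cons(k(cons(pair(0, e), cons(0, e)), e), 0), e)))  →  cons(cons(cons(cons(0, e), cons(0, 0)), cons(pair(e, 0), pair(0, e))), cons(0, cons(cons(0, 0), e)))   [R2 at 2.2.1.1]

cons(cons(cons(cons(0, e), cons(0, 0)), cons(pair(e, 0), pair(0, e))), cons(0, cons(cons(0, 0), e)))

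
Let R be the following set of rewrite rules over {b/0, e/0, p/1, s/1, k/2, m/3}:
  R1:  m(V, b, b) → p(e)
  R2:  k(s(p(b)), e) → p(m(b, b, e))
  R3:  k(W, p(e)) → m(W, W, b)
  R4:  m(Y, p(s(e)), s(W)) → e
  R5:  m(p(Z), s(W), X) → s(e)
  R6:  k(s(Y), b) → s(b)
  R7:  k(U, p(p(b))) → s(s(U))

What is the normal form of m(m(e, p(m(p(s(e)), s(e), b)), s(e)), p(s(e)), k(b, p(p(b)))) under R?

1. m(m(e, p(m(p(s(e)), s(e), b)), s(e)), p(s(e)), k(b, p(p(b))))  →  m(m(e, p(s(e)), s(e)), p(s(e)), k(b, p(p(b))))   [R5 at 1.2.1]
2. m(m(e, p(s(e)), s(e)), p(s(e)), k(b, p(p(b))))  →  m(e, p(s(e)), k(b, p(p(b))))   [R4 at 1]
3. m(e, p(s(e)), k(b, p(p(b))))  →  m(e, p(s(e)), s(s(b)))   [R7 at 3]
4. m(e, p(s(e)), s(s(b)))  →  e   [R4 at ε]

e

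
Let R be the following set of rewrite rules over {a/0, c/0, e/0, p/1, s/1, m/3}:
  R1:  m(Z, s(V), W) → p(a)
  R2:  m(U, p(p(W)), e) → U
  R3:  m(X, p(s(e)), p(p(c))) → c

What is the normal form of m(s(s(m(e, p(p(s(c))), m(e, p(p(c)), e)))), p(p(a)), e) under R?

s(s(e))

1. m(s(s(m(e, p(p(s(c))), m(e, p(p(c)), e)))), p(p(a)), e)  →  s(s(m(e, p(p(s(c))), m(e, p(p(c)), e))))   [R2 at ε]
2. s(s(m(e, p(p(s(c))), m(e, p(p(c)), e))))  →  s(s(m(e, p(p(s(c))), e)))   [R2 at 1.1.3]
3. s(s(m(e, p(p(s(c))), e)))  →  s(s(e))   [R2 at 1.1]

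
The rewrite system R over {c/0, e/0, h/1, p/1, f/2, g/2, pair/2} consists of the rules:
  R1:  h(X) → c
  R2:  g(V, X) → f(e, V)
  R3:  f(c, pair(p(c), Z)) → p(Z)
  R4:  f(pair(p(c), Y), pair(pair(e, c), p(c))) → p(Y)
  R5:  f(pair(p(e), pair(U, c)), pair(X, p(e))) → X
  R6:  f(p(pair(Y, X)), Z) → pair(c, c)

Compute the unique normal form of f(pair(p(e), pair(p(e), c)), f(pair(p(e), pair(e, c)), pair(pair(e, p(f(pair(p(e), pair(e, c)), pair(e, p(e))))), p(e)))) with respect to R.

e

1. f(pair(p(e), pair(p(e), c)), f(pair(p(e), pair(e, c)), pair(pair(e, p(f(pair(p(e), pair(e, c)), pair(e, p(e))))), p(e))))  →  f(pair(p(e), pair(p(e), c)), pair(e, p(f(pair(p(e), pair(e, c)), pair(e, p(e))))))   [R5 at 2]
2. f(pair(p(e), pair(p(e), c)), pair(e, p(f(pair(p(e), pair(e, c)), pair(e, p(e))))))  →  f(pair(p(e), pair(p(e), c)), pair(e, p(e)))   [R5 at 2.2.1]
3. f(pair(p(e), pair(p(e), c)), pair(e, p(e)))  →  e   [R5 at ε]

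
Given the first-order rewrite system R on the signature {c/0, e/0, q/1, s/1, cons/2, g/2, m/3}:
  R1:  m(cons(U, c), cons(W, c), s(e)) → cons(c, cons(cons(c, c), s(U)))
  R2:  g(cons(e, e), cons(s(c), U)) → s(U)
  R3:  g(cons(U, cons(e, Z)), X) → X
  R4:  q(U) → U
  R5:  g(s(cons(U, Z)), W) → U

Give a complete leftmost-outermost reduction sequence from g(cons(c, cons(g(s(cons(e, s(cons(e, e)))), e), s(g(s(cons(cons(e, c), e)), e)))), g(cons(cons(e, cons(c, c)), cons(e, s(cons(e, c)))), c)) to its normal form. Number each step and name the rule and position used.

c

1. g(cons(c, cons(g(s(cons(e, s(cons(e, e)))), e), s(g(s(cons(cons(e, c), e)), e)))), g(cons(cons(e, cons(c, c)), cons(e, s(cons(e, c)))), c))  →  g(cons(c, cons(e, s(g(s(cons(cons(e, c), e)), e)))), g(cons(cons(e, cons(c, c)), cons(e, s(cons(e, c)))), c))   [R5 at 1.2.1]
2. g(cons(c, cons(e, s(g(s(cons(cons(e, c), e)), e)))), g(cons(cons(e, cons(c, c)), cons(e, s(cons(e, c)))), c))  →  g(cons(cons(e, cons(c, c)), cons(e, s(cons(e, c)))), c)   [R3 at ε]
3. g(cons(cons(e, cons(c, c)), cons(e, s(cons(e, c)))), c)  →  c   [R3 at ε]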